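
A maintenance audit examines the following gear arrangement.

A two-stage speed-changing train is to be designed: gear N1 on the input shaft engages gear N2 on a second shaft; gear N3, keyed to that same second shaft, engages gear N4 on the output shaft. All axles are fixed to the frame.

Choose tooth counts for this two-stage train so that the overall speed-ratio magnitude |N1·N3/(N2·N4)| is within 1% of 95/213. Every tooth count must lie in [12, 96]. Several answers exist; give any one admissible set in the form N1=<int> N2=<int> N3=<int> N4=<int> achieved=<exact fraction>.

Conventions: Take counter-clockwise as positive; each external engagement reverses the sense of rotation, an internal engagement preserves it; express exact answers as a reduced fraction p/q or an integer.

N1=19 N2=12 N3=20 N4=71 achieved=95/213

design class (target 95/213): fixed-axis compound train
target = 95/213 in lowest terms: an exact hit needs N1·N3 = k·95 and N2·N4 = k·213 for one integer k, every count in [12, 96]; additionally prefer no 1:1 stage (N1 ≠ N2, N3 ≠ N4)
k = 1…3: no 1:1-free in-range split of k·95 and k·213 into factor pairs; take k = 4
k = 4: N1·N3 = 380 = 19·20, N2·N4 = 852 = 12·71
achieved = 19·20/(12·71) = 95/213; |achieved − target| = 0 ≤ 19/4260 ✓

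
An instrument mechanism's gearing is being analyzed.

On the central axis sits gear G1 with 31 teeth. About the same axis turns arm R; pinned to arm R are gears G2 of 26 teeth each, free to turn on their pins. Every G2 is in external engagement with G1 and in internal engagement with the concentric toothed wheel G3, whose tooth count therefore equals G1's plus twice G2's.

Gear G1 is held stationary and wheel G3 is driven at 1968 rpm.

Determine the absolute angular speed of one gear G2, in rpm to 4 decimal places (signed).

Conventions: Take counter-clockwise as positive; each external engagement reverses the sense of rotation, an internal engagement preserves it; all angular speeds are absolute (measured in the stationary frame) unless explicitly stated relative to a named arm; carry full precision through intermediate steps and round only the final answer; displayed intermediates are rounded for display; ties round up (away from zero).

recognized (axles ride arm R): planetary set, 31/26/83 teeth
normalise by the input: solve with ω_ring = 1, then scale by 1968 rpm
ring teeth: 31 + 2·26 = 83
31(ω_sun−ω_arm) = −83(ω_ring−ω_arm),  ω_sun = 0, ω_ring = 1
31(0−ω_arm) = −83(1−ω_arm)  ⇒  114·ω_arm = 83  ⇒  ω_arm = 83/114
sun–planet mesh: 31·(0−83/114) = −26·(ω_p−ω_arm)  ⇒  ω_p−ω_arm = 2573/2964
ω_p = 83/114 + 2573/2964 = 83/52
scale: ω_p = 83/52 × 1968 rpm = +3141.2308 rpm

+3141.2308 rpm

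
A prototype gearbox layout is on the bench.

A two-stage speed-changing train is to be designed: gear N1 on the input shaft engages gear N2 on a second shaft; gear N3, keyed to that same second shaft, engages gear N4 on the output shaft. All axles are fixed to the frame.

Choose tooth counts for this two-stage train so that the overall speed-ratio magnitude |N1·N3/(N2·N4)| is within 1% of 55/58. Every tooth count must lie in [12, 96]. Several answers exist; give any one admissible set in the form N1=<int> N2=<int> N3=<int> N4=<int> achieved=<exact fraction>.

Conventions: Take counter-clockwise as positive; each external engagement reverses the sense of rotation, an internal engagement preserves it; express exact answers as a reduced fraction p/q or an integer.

N1=15 N2=12 N3=22 N4=29 achieved=55/58

2-stage fixed-axis compound train for ratio 55/58
target = 55/58 in lowest terms: an exact hit needs N1·N3 = k·55 and N2·N4 = k·58 for one integer k, every count in [12, 96]; additionally prefer no 1:1 stage (N1 ≠ N2, N3 ≠ N4)
k = 1…5: no 1:1-free in-range split of k·55 and k·58 into factor pairs; take k = 6
k = 6: N1·N3 = 330 = 15·22, N2·N4 = 348 = 12·29
achieved = 15·22/(12·29) = 55/58; |achieved − target| = 0 ≤ 11/1160 ✓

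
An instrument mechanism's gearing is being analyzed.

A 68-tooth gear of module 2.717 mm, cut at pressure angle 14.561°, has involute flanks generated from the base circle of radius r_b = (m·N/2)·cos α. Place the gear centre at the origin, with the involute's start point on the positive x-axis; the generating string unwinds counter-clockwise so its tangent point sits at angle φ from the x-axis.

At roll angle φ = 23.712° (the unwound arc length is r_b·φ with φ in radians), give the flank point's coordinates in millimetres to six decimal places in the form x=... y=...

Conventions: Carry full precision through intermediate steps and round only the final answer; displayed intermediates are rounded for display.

class = single-mesh tooth geometry [base-circle involute, m = 2.717, 68T]
pitch radius r_p = m·N/2 = 2.717·68/2 = 92.378000
base radius r_b = r_p·cos α = 92.378000·cos 14.561° = 89.410867
roll angle φ = 23.712° = 0.41385247 rad
x = r_b·(cos φ + φ·sin φ) = 96.742990
y = r_b·(sin φ − φ·cos φ) = 2.076582

x=96.742990 y=2.076582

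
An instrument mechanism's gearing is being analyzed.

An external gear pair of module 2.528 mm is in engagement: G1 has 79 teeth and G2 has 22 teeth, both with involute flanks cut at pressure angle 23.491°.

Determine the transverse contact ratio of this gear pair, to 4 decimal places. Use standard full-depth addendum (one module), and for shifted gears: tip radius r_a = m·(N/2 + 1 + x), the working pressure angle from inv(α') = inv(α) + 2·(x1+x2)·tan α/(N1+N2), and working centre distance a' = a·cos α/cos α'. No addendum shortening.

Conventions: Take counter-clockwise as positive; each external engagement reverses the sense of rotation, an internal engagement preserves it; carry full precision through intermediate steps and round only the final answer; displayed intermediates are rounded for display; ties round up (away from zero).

1.5537

class = single-mesh tooth geometry [involute pair 79T × 22T, m = 2.528]
base radii: r_b1 = 91.580204, r_b2 = 25.503348
tip radii: r_a1 = 102.384000, r_a2 = 30.336000
no profile shift: α' = α, a' = a
action lengths: √(r_a1²−r_b1²) = 45.777174, √(r_a2²−r_b2²) = 16.427177
base pitch p_b = π·m·cos α = 7.283739
CR = (45.777174 + 16.427177 − 127.664000·sin 23.49100°)/7.283739 = 1.553713
contact ratio ≈ 1.5537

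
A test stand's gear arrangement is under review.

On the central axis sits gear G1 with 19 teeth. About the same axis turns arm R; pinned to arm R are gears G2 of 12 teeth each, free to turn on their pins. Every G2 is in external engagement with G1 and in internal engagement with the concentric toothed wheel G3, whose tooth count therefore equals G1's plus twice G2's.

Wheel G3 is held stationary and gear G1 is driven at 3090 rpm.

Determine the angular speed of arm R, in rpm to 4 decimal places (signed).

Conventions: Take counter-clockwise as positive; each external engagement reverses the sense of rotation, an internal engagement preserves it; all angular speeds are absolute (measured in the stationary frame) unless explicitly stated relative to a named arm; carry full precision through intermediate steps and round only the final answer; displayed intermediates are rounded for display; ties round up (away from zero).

+946.9355 rpm

topology: planetary set — G1 19T / G2 12T / G3 43T, arm = carrier (Willis)
normalise by the input: solve with ω_sun = 1, then scale by 3090 rpm
ring teeth: 19 + 2·12 = 43
19(ω_sun−ω_arm) = −43(ω_ring−ω_arm),  ω_ring = 0, ω_sun = 1
19(1−ω_arm) = −43(0−ω_arm)  ⇒  62·ω_arm = 19  ⇒  ω_arm = 19/62
scale: ω_arm = 19/62 × 3090 rpm = +946.9355 rpm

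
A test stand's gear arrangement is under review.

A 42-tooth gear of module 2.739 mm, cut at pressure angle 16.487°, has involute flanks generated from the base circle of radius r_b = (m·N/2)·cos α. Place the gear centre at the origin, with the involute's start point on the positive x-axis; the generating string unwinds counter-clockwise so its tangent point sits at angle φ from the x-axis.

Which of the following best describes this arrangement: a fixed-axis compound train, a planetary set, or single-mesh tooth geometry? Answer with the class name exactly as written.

single-mesh tooth geometry

recognized (one wheel, involute flank): single-mesh tooth geometry, m = 2.739, N = 42
classification: single-mesh tooth geometry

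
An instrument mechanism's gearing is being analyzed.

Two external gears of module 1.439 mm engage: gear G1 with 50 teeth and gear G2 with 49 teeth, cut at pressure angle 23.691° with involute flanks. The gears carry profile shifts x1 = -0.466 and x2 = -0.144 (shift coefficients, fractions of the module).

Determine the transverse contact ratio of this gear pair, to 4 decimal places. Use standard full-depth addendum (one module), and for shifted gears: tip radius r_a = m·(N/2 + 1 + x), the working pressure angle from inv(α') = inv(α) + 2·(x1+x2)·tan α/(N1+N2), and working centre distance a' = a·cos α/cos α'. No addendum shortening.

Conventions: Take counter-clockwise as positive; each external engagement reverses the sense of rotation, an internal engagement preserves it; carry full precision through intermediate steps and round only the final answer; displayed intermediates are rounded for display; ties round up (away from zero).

1.6904

single-mesh involute tooth geometry (50T engaging 49T at module 1.439)
base radii: r_b1 = 32.943233, r_b2 = 32.284368
tip radii: r_a1 = 36.743426, r_a2 = 36.487284
inv(α') = inv(23.691°) + 2·(-0.466-0.144)·tan α/(50+49) = 0.01988881  ⇒  α' = 21.94192°
a' = a·cos α / cos α' = 71.2305·cos 23.691°/cos 21.94192° = 70.321471
action lengths: √(r_a1²−r_b1²) = 16.273376, √(r_a2²−r_b2²) = 17.001220
base pitch p_b = π·m·cos α = 4.139769
CR = (16.273376 + 17.001220 − 70.321471·sin 21.94192°)/4.139769 = 1.690387
contact ratio ≈ 1.6904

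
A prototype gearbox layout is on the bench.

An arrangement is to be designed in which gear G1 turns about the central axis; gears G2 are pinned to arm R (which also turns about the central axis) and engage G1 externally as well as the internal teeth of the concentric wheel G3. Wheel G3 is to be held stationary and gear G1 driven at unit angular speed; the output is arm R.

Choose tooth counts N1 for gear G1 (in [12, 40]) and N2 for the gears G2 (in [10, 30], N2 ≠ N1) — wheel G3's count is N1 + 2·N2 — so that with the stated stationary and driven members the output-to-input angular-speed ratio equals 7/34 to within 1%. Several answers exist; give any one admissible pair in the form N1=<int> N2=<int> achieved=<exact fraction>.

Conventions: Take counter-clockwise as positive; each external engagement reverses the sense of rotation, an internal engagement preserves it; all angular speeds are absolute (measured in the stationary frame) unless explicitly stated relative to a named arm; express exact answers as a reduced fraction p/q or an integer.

N1=14 N2=20 achieved=7/34

topology: planetary set — design target 7/34, arm = carrier (Willis)
Willis with ω_ring = 0: ω_arm/ω_sun = N1/(N1+N3); set equal to 7/34  ⇒  N3/N1 = 1/(7/34) − 1 = 27/7
N3 = N1 + 2·N2  ⇒  N2/N1 = (N3/N1 − 1)/2 = (27/7 − 1)/2 = 10/7
smallest multiple with N1 ≥ 12 and N2 ≥ 10: k = 2  ⇒  N1 = 2·7 = 14, N2 = 2·10 = 20 (N1 ≤ 40, N2 ≤ 30, N2 ≠ N1 ✓), N3 = 14 + 2·20 = 54
check: N1/(N1+N3) with N1 = 14, N3 = 54 gives 7/34; |achieved − target| = 0 ≤ 7/3400 ✓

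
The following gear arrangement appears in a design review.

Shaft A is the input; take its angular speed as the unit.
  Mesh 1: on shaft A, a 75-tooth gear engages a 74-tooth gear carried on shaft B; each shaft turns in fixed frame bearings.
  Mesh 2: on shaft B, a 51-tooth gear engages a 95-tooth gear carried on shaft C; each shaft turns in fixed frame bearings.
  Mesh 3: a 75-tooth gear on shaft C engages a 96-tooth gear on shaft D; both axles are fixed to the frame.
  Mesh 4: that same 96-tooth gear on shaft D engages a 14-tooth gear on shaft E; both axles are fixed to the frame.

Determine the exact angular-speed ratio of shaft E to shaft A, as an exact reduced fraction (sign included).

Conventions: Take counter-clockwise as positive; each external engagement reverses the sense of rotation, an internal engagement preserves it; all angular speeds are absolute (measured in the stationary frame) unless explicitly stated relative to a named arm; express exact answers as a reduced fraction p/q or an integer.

class = fixed-axis compound train [4 meshes; 4 ratios multiply, 4 sense flips]
mesh 1 [75T→74T]: running ratio 75/74, sense −
mesh 2 [51T→95T]: running ratio 765/1406, sense +
mesh 3 [75T→96T]: running ratio 19125/44992, sense −
mesh 4 [96T→14T]: running ratio 57375/19684, sense +
ω_out/ω_in = 57375/19684

57375/19684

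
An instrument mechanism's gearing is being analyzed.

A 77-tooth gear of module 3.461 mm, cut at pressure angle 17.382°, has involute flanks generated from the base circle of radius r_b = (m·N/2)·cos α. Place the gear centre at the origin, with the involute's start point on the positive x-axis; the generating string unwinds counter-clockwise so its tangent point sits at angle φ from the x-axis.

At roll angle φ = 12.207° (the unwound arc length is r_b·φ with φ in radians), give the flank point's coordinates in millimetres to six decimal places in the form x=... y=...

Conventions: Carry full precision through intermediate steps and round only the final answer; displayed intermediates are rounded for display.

x=130.016997 y=0.408064

recognized (one wheel, involute flank): single-mesh tooth geometry, m = 3.461, N = 77
pitch radius r_p = m·N/2 = 3.461·77/2 = 133.248500
base radius r_b = r_p·cos α = 133.248500·cos 17.382° = 127.163604
roll angle φ = 12.207° = 0.21305234 rad
x = r_b·(cos φ + φ·sin φ) = 130.016997
y = r_b·(sin φ − φ·cos φ) = 0.408064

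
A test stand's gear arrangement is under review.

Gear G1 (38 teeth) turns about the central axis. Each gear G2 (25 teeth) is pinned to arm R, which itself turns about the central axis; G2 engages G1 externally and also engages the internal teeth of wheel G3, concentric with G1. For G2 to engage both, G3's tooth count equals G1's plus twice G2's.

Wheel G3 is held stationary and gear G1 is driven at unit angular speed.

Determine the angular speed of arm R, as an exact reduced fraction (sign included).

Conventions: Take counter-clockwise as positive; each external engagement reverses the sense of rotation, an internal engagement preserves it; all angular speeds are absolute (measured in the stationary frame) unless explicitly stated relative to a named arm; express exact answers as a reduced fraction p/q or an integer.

planetary set (38T centre, 25T on arm, 88T internal) — Willis relation
ring teeth: 38 + 2·25 = 88
38(ω_sun−ω_arm) = −88(ω_ring−ω_arm),  ω_ring = 0, ω_sun = 1
38(1−ω_arm) = −88(0−ω_arm)  ⇒  126·ω_arm = 38  ⇒  ω_arm = 19/63
exact speed ratio = 19/63

19/63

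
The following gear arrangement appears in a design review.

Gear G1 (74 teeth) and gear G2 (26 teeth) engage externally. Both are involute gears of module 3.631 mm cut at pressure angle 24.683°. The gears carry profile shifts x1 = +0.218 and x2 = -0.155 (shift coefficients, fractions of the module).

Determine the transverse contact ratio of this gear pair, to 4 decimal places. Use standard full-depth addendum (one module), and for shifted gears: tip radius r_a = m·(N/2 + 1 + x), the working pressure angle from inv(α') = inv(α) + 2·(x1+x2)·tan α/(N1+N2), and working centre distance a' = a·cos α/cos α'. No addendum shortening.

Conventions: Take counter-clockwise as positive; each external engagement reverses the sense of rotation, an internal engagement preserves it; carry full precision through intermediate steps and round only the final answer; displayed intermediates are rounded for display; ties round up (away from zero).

1.5301

recognized (one external pair, fixed centres): single-mesh tooth geometry, m = 3.631, N1 = 74, N2 = 26
base radii: r_b1 = 122.072000, r_b2 = 42.890162
tip radii: r_a1 = 138.769558, r_a2 = 50.271195
inv(α') = inv(24.683°) + 2·(+0.218-0.155)·tan α/(74+26) = 0.02936865  ⇒  α' = 24.83896°
a' = a·cos α / cos α' = 181.5500·cos 24.683°/cos 24.83896° = 181.778077
action lengths: √(r_a1²−r_b1²) = 65.995584, √(r_a2²−r_b2²) = 26.222644
base pitch p_b = π·m·cos α = 10.364878
CR = (65.995584 + 26.222644 − 181.778077·sin 24.83896°)/10.364878 = 1.530057
contact ratio ≈ 1.5301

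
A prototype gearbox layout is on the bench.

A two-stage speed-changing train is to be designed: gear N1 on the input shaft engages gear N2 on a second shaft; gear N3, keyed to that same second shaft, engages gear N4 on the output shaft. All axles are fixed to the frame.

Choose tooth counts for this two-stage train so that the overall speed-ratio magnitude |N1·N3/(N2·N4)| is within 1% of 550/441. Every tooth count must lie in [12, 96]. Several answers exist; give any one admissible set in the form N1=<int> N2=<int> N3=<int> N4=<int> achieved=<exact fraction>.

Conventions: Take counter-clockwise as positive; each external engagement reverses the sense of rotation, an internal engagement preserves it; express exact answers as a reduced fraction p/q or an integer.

2-stage fixed-axis compound train for ratio 550/441
target = 550/441 in lowest terms: an exact hit needs N1·N3 = k·550 and N2·N4 = k·441 for one integer k, every count in [12, 96]; additionally prefer no 1:1 stage (N1 ≠ N2, N3 ≠ N4)
k = 1: N1·N3 = 550 = 22·25, N2·N4 = 441 = 21·21
achieved = 22·25/(21·21) = 550/441; |achieved − target| = 0 ≤ 11/882 ✓

N1=22 N2=21 N3=25 N4=21 achieved=550/441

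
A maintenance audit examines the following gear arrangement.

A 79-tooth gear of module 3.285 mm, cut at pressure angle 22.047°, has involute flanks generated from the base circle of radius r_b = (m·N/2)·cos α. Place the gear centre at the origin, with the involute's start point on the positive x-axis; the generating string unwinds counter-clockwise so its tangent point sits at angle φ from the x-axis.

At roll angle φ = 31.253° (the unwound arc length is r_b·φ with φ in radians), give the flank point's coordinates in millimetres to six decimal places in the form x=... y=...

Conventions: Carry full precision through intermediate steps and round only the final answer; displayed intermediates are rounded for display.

x=136.852240 y=6.314850

recognized (one wheel, involute flank): single-mesh tooth geometry, m = 3.285, N = 79
pitch radius r_p = m·N/2 = 3.285·79/2 = 129.757500
base radius r_b = r_p·cos α = 129.757500·cos 22.047° = 120.269145
roll angle φ = 31.253° = 0.54546775 rad
x = r_b·(cos φ + φ·sin φ) = 136.852240
y = r_b·(sin φ − φ·cos φ) = 6.314850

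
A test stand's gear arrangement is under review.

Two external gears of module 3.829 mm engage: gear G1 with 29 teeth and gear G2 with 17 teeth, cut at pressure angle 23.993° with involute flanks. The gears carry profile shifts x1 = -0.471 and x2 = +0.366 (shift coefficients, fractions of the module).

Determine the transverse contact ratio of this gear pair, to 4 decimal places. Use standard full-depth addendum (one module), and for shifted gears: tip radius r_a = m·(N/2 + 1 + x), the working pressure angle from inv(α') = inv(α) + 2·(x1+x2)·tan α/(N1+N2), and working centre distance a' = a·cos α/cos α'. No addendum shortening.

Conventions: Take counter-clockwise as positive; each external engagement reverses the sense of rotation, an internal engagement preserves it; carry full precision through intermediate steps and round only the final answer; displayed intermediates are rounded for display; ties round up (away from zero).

1.4270

recognized (one external pair, fixed centres): single-mesh tooth geometry, m = 3.829, N1 = 29, N2 = 17
base radii: r_b1 = 50.723259, r_b2 = 29.734324
tip radii: r_a1 = 57.546041, r_a2 = 37.776914
inv(α') = inv(23.993°) + 2·(-0.471+0.366)·tan α/(29+17) = 0.02429356  ⇒  α' = 23.38835°
a' = a·cos α / cos α' = 88.0670·cos 23.993°/cos 23.38835° = 87.660151
action lengths: √(r_a1²−r_b1²) = 27.178996, √(r_a2²−r_b2²) = 23.301613
base pitch p_b = π·m·cos α = 10.989781
CR = (27.178996 + 23.301613 − 87.660151·sin 23.38835°)/10.989781 = 1.427046
contact ratio ≈ 1.4270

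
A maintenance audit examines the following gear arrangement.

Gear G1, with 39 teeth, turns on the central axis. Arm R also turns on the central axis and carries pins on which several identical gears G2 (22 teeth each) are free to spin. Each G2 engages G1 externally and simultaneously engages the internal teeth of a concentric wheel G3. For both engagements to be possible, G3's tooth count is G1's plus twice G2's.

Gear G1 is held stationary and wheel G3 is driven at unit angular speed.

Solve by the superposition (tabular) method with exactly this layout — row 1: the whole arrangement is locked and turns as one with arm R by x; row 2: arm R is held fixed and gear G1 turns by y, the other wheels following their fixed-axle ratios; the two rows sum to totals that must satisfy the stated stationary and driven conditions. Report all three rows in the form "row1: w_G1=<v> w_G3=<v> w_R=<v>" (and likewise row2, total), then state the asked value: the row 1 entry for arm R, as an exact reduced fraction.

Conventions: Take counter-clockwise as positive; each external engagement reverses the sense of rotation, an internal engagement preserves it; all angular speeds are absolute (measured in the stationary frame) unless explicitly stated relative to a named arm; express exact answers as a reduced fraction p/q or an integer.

row1: w_G1=83/122 w_G3=83/122 w_R=83/122
row2: w_G1=-83/122 w_G3=39/122 w_R=0
total: w_G1=0 w_G3=1 w_R=83/122
asked value: 83/122

class = planetary set [G3 = 39+2·22 = 83; Willis about the carrier]
row 1: whole set turns with the arm by x
row 2 — arm fixed, fixed-axis ratios: sun y, ring −(39/83)·y, arm 0
boundary: total ω_sun = x + y = 0 and total ω_ring = x − (39/83)·y = 1  ⇒  y = -83/122, x = 83/122
row 2 ring = −(39/83)·(-83/122) = 39/122
totals (row 1 + row 2): sun 83/122 + (-83/122) = 0, ring 83/122 + 39/122 = 1, arm 83/122 + 0 = 83/122
asked cell (row1, arm) = 83/122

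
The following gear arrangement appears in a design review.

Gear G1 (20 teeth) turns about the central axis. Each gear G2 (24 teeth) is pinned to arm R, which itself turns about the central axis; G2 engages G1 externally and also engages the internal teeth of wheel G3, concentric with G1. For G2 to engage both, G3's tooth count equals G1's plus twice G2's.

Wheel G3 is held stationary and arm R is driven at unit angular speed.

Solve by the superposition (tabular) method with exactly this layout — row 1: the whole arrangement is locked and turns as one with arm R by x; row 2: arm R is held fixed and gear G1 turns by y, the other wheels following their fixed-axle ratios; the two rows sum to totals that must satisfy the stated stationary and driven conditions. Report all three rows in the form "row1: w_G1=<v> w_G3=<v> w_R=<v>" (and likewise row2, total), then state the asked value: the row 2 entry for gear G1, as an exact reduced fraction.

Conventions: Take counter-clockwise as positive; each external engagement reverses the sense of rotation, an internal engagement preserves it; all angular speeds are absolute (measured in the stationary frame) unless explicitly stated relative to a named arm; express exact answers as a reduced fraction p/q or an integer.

row1: w_G1=1 w_G3=1 w_R=1
row2: w_G1=17/5 w_G3=-1 w_R=0
total: w_G1=22/5 w_G3=0 w_R=1
asked value: 17/5

class = planetary set [G3 = 20+2·24 = 68; Willis about the carrier]
superposition row 1 [locked train]: every member turns x
row 2: sun turns y, ring = −(20/68)·y, arm 0
boundary: total ω_ring = x − (20/68)·y = 0 and total ω_arm = x = 1  ⇒  y = 17/5, x = 1
row 2 ring = −(20/68)·17/5 = -1
totals (row 1 + row 2): sun 1 + 17/5 = 22/5, ring 1 + (-1) = 0, arm 1 + 0 = 1
asked cell (row2, sun) = 17/5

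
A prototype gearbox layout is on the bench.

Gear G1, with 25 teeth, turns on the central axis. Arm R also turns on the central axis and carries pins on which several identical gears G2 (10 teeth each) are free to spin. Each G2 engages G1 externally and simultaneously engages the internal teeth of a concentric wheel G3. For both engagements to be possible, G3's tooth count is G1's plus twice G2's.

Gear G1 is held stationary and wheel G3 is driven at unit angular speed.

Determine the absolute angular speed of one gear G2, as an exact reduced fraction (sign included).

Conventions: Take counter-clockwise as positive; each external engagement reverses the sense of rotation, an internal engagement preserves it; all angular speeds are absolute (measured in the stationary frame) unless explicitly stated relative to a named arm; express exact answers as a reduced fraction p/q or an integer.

planetary set (25T centre, 10T on arm, 45T internal) — Willis relation
ring teeth: 25 + 2·10 = 45
25(ω_sun−ω_arm) = −45(ω_ring−ω_arm),  ω_sun = 0, ω_ring = 1
25(0−ω_arm) = −45(1−ω_arm)  ⇒  70·ω_arm = 45  ⇒  ω_arm = 9/14
sun–planet mesh: 25·(0−9/14) = −10·(ω_p−ω_arm)  ⇒  ω_p−ω_arm = 45/28
ω_p = 9/14 + 45/28 = 9/4
exact speed ratio = 9/4

9/4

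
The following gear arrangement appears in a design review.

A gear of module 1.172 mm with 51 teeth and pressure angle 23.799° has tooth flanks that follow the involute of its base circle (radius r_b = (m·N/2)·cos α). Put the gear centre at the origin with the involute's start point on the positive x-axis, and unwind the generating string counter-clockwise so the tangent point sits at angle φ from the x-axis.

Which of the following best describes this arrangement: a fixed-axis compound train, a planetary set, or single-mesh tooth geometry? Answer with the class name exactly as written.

single-mesh tooth geometry

recognized (one wheel, involute flank): single-mesh tooth geometry, m = 1.172, N = 51
classification: single-mesh tooth geometry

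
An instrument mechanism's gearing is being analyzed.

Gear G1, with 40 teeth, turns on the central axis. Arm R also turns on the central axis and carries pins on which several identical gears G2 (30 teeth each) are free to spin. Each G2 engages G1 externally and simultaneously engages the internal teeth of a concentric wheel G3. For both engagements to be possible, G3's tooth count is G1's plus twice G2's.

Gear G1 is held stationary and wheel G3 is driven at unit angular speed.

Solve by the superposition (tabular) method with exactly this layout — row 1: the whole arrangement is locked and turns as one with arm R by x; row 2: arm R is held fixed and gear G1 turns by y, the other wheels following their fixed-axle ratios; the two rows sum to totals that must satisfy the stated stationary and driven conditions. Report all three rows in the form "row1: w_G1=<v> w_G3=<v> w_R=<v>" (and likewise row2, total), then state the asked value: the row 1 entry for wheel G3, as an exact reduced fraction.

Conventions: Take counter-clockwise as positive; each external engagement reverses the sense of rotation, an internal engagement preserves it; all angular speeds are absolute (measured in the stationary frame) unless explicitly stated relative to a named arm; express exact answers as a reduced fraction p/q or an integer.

row1: w_G1=5/7 w_G3=5/7 w_R=5/7
row2: w_G1=-5/7 w_G3=2/7 w_R=0
total: w_G1=0 w_G3=1 w_R=5/7
asked value: 5/7

planetary set (40T centre, 30T on arm, 100T internal) — Willis relation
row 1 (train locked, turned with arm): all members turn x
row 2: sun turns y, ring = −(40/100)·y, arm 0
boundary: total ω_sun = x + y = 0 and total ω_ring = x − (40/100)·y = 1  ⇒  y = -5/7, x = 5/7
row 2 ring = −(40/100)·(-5/7) = 2/7
totals (row 1 + row 2): sun 5/7 + (-5/7) = 0, ring 5/7 + 2/7 = 1, arm 5/7 + 0 = 5/7
asked cell (row1, ring) = 5/7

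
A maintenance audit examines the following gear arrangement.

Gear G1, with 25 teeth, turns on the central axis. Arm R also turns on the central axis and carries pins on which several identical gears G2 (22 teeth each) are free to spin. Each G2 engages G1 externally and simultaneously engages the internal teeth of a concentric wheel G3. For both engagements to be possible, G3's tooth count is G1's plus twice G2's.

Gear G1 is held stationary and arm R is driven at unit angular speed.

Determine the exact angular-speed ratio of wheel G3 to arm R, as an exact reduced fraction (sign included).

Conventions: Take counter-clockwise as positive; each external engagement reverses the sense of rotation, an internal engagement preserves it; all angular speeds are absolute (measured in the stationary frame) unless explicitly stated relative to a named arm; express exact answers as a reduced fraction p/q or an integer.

94/69

recognized (axles ride arm R): planetary set, 25/22/69 teeth
ring teeth: 25 + 2·22 = 69
25(ω_sun−ω_arm) = −69(ω_ring−ω_arm),  ω_sun = 0, ω_arm = 1
ω_ring = 1 − (25/69)(0−1) = 94/69
ω_out/ω_in = 94/69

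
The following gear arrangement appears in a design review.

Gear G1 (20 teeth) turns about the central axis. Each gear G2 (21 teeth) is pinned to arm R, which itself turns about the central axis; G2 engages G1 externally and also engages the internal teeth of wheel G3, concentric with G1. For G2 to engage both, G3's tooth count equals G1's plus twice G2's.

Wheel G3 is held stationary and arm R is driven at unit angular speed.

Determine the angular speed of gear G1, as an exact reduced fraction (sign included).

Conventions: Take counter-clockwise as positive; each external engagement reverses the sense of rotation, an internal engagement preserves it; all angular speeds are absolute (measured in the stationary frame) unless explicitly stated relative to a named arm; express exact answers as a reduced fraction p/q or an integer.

41/10

class = planetary set [G3 = 20+2·21 = 62; Willis about the carrier]
ring teeth: 20 + 2·21 = 62
20(ω_sun−ω_arm) = −62(ω_ring−ω_arm),  ω_ring = 0, ω_arm = 1
ω_sun = 1 − (62/20)(0−1) = 41/10
exact speed ratio = 41/10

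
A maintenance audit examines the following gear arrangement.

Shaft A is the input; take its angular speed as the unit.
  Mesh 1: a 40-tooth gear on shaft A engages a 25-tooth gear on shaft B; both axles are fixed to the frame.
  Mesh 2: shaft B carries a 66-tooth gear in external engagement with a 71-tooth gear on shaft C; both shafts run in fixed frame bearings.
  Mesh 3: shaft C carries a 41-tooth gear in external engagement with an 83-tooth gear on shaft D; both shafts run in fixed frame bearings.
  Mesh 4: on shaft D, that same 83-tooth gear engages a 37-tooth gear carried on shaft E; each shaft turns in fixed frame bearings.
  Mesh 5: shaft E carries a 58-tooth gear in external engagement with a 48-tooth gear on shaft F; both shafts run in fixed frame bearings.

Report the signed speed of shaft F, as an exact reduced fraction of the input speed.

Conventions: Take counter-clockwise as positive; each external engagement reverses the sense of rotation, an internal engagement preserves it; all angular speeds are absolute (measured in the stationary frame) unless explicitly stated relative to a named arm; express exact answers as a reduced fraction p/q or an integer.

-26158/13135

5-mesh fixed-axis compound train (all bearings frame-fixed)
mesh 1 [40T→25T]: |ω|/ω_in = 1×40/25 = 8/5, sense flips to −
mesh 2 [66T→71T]: |ω|/ω_in = (8/5)×66/71 = 528/355, sense flips to +
mesh 3 [41T→83T]: |ω|/ω_in = (528/355)×41/83 = 21648/29465, sense flips to −
mesh 4 [83T→37T]: |ω|/ω_in = (21648/29465)×83/37 = 21648/13135, sense flips to +
mesh 5 [58T→48T]: |ω|/ω_in = (21648/13135)×58/48 = 26158/13135, sense flips to −
signed output speed (× input speed) = -26158/13135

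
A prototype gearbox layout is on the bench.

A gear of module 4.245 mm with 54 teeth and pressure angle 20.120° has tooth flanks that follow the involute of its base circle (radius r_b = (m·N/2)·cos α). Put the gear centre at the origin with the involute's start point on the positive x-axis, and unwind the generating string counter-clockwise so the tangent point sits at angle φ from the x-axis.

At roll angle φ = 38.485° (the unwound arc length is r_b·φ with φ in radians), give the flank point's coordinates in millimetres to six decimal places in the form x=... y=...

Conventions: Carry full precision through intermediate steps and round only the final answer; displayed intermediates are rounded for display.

x=129.227539 y=10.388635

class = single-mesh tooth geometry [base-circle involute, m = 4.245, 54T]
pitch radius r_p = m·N/2 = 4.245·54/2 = 114.615000
base radius r_b = r_p·cos α = 114.615000·cos 20.120° = 107.620532
roll angle φ = 38.485° = 0.67168996 rad
x = r_b·(cos φ + φ·sin φ) = 129.227539
y = r_b·(sin φ − φ·cos φ) = 10.388635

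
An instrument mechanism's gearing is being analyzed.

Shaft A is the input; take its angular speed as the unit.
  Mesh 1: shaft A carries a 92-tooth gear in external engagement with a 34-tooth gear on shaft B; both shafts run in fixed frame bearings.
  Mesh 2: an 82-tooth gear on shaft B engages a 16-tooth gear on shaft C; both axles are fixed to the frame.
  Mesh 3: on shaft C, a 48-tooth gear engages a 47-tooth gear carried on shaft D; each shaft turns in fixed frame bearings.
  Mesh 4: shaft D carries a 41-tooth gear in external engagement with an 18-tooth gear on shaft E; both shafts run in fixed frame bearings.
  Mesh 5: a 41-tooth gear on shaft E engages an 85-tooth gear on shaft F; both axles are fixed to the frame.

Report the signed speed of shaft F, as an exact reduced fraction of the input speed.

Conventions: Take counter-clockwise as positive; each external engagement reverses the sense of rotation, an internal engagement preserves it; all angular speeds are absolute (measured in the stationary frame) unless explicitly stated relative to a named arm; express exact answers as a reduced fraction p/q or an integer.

-3170366/203745

5-mesh fixed-axis compound train (all bearings frame-fixed)
mesh 1 [92T→34T]: |ω|/ω_in = 1×92/34 = 46/17, sense flips to −
mesh 2 [82T→16T]: |ω|/ω_in = (46/17)×82/16 = 943/68, sense flips to +
mesh 3 [48T→47T]: |ω|/ω_in = (943/68)×48/47 = 11316/799, sense flips to −
mesh 4 [41T→18T]: |ω|/ω_in = (11316/799)×41/18 = 77326/2397, sense flips to +
mesh 5 [41T→85T]: |ω|/ω_in = (77326/2397)×41/85 = 3170366/203745, sense flips to −
signed output speed (× input speed) = -3170366/203745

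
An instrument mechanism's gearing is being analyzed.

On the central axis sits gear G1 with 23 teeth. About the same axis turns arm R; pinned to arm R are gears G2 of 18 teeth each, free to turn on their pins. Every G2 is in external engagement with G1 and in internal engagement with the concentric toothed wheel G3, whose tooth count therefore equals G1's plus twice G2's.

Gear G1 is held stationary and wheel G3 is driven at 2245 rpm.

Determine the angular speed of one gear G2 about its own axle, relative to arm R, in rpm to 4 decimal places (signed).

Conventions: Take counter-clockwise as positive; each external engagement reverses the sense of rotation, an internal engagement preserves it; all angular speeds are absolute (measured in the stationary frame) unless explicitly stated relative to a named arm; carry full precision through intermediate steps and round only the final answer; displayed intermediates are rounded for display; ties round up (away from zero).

+2064.0007 rpm

topology: planetary set — G1 23T / G2 18T / G3 59T, arm = carrier (Willis)
normalise by the input: solve with ω_ring = 1, then scale by 2245 rpm
ring teeth: 23 + 2·18 = 59
23(ω_sun−ω_arm) = −59(ω_ring−ω_arm),  ω_sun = 0, ω_ring = 1
23(0−ω_arm) = −59(1−ω_arm)  ⇒  82·ω_arm = 59  ⇒  ω_arm = 59/82
sun–planet mesh: 23·(0−59/82) = −18·(ω_p−ω_arm)  ⇒  ω_p−ω_arm = 1357/1476
scale: ω_p−ω_arm = 1357/1476 × 2245 rpm = +2064.0007 rpm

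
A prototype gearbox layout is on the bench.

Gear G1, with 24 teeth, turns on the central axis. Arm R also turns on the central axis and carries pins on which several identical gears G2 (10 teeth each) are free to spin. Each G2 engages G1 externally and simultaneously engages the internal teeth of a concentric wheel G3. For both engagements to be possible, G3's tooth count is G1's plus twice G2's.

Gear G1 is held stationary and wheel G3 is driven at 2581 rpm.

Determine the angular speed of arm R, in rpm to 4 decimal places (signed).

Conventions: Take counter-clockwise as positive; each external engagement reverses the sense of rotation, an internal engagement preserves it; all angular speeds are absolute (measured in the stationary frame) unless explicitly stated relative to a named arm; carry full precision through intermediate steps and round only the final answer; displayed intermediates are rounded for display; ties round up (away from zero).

recognized (axles ride arm R): planetary set, 24/10/44 teeth
normalise by the input: solve with ω_ring = 1, then scale by 2581 rpm
ring teeth: 24 + 2·10 = 44
24(ω_sun−ω_arm) = −44(ω_ring−ω_arm),  ω_sun = 0, ω_ring = 1
24(0−ω_arm) = −44(1−ω_arm)  ⇒  68·ω_arm = 44  ⇒  ω_arm = 11/17
scale: ω_arm = 11/17 × 2581 rpm = +1670.0588 rpm

+1670.0588 rpm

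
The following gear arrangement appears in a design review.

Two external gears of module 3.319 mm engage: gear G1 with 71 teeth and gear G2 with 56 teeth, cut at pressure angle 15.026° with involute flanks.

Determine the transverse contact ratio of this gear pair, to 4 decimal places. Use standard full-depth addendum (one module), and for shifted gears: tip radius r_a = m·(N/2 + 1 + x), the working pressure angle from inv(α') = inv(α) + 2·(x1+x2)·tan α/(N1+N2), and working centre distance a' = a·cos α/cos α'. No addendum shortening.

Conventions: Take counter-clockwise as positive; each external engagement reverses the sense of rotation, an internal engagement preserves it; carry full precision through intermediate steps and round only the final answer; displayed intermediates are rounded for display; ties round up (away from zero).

2.1518

recognized (one external pair, fixed centres): single-mesh tooth geometry, m = 3.319, N1 = 71, N2 = 56
base radii: r_b1 = 113.795878, r_b2 = 89.754495
tip radii: r_a1 = 121.143500, r_a2 = 96.251000
no profile shift: α' = α, a' = a
action lengths: √(r_a1²−r_b1²) = 41.548115, √(r_a2²−r_b2²) = 34.761842
base pitch p_b = π·m·cos α = 10.070431
CR = (41.548115 + 34.761842 − 210.756500·sin 15.02600°)/10.070431 = 2.151823
contact ratio ≈ 2.1518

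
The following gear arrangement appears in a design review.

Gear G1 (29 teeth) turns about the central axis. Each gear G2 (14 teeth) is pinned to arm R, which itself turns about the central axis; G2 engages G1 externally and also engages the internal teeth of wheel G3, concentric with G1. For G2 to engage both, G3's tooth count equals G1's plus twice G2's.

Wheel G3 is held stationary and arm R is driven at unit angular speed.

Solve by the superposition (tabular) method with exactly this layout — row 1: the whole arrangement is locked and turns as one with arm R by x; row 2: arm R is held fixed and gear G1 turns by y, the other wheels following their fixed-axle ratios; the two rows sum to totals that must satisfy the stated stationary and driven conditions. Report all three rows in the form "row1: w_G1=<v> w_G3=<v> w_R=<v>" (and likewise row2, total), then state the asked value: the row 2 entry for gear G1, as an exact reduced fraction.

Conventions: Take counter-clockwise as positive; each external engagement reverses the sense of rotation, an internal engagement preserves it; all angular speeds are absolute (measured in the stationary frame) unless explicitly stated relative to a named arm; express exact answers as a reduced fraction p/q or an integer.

row1: w_G1=1 w_G3=1 w_R=1
row2: w_G1=57/29 w_G3=-1 w_R=0
total: w_G1=86/29 w_G3=0 w_R=1
asked value: 57/29

class = planetary set [G3 = 29+2·14 = 57; Willis about the carrier]
row 1 (train locked, turned with arm): all members turn x
row 2 — arm fixed, fixed-axis ratios: sun y, ring −(29/57)·y, arm 0
boundary: total ω_ring = x − (29/57)·y = 0 and total ω_arm = x = 1  ⇒  y = 57/29, x = 1
row 2 ring = −(29/57)·57/29 = -1
totals (row 1 + row 2): sun 1 + 57/29 = 86/29, ring 1 + (-1) = 0, arm 1 + 0 = 1
asked cell (row2, sun) = 57/29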